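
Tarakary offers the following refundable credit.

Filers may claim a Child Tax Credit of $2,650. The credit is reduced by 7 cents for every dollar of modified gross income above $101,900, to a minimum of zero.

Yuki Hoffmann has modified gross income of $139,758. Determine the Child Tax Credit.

$0

Child Tax Credit: 7% of the $37,858 excess over $101,900 is $2,650.06 ≥ base, so the credit is $0.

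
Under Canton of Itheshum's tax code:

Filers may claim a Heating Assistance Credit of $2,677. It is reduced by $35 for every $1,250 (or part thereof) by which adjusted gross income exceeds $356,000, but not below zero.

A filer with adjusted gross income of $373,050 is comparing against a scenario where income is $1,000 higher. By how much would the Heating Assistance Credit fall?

$35

At $373,050 — income exceeds $356,000 by $17,050, which is 14 full-or-partial $1,250 increments; reduction = 14 × $35 = $490, leaving $2,187.
At $374,050 — income exceeds $356,000 by $18,050, which is 15 full-or-partial $1,250 increments; reduction = 15 × $35 = $525, leaving $2,152.
Lost: $2,187 − $2,152 = $35.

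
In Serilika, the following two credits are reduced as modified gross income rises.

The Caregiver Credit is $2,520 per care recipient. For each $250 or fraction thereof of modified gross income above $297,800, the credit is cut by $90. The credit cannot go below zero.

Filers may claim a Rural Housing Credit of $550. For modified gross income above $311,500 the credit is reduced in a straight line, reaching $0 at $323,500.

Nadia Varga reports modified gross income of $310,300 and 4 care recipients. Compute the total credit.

$6,130

Caregiver Credit: base = 4 × $2,520 = $10,080. income exceeds $297,800 by $12,500, which is 50 full-or-partial $250 increments; reduction = 50 × $90 = $4,500, leaving $5,580.
Rural Housing Credit: $310,300 is at or below the $311,500 threshold, so the full $550 applies.
Total: $5,580 + $550 = $6,130.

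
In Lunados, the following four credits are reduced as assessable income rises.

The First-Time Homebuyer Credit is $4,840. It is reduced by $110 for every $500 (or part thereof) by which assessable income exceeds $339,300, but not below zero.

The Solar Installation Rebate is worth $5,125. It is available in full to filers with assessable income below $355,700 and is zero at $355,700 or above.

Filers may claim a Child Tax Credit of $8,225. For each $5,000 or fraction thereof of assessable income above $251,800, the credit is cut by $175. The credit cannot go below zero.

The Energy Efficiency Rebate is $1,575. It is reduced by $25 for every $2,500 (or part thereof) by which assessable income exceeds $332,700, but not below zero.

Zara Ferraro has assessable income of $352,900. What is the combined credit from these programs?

$12,785

First-Time Homebuyer Credit: income exceeds $339,300 by $13,600, which is 28 full-or-partial $500 increments; reduction = 28 × $110 = $3,080, leaving $1,760.
Solar Installation Rebate: $352,900 is below the $355,700 cutoff, so the full $5,125 applies.
Child Tax Credit: income exceeds $251,800 by $101,100, which is 21 full-or-partial $5,000 increments; reduction = 21 × $175 = $3,675, leaving $4,550.
Energy Efficiency Rebate: income exceeds $332,700 by $20,200, which is 9 full-or-partial $2,500 increments; reduction = 9 × $25 = $225, leaving $1,350.
Total: $1,760 + $5,125 + $4,550 + $1,350 = $12,785.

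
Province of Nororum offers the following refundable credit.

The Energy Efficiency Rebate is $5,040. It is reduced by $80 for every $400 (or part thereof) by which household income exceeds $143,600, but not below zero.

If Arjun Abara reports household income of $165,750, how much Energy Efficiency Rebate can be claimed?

$560

Energy Efficiency Rebate: income exceeds $143,600 by $22,150, which is 56 full-or-partial $400 increments; reduction = 56 × $80 = $4,480, leaving $560.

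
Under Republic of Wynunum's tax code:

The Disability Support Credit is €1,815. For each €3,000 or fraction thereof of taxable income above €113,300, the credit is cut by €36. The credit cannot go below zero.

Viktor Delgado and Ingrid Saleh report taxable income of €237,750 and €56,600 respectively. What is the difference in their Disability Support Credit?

€1,512

Viktor (€237,750): Disability Support Credit: income exceeds €113,300 by €124,450, which is 42 full-or-partial €3,000 increments; reduction = 42 × €36 = €1,512, leaving €303.
Ingrid (€56,600): Disability Support Credit: €56,600 is at or below the €113,300 threshold, so the full €1,815 applies.
Difference: |€303 − €1,815| = €1,512.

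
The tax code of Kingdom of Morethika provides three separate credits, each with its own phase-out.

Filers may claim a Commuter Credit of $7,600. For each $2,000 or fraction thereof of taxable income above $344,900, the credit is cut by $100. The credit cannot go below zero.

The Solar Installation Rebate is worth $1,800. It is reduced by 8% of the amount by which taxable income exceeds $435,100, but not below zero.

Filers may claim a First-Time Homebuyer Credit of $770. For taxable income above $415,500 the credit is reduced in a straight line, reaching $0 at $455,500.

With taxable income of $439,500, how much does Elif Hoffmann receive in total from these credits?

$4,556

Commuter Credit: income exceeds $344,900 by $94,600, which is 48 full-or-partial $2,000 increments; reduction = 48 × $100 = $4,800, leaving $2,800.
Solar Installation Rebate: 8% of the $4,400 excess over $435,100 is $352; credit = $1,800 − $352 = $1,448.
First-Time Homebuyer Credit: $439,500 is $24,000 into a $40,000 phase-out range, leaving 16,000/40,000 of the credit: $770 × 16,000/40,000 = $308.
Total: $2,800 + $1,448 + $308 = $4,556.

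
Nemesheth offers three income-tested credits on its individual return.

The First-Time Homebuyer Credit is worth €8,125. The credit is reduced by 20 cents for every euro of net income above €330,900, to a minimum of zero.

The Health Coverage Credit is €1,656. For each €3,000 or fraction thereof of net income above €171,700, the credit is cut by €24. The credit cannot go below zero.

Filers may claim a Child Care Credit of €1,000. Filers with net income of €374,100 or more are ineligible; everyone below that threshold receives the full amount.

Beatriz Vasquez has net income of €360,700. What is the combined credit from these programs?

First-Time Homebuyer Credit: 20% of the €29,800 excess over €330,900 is €5,960; credit = €8,125 − €5,960 = €2,165.
Health Coverage Credit: income exceeds €171,700 by €189,000, which is 63 full-or-partial €3,000 increments; reduction = 63 × €24 = €1,512, leaving €144.
Child Care Credit: €360,700 is below the €374,100 cutoff, so the full €1,000 applies.
Total: €2,165 + €144 + €1,000 = €3,309.

€3,309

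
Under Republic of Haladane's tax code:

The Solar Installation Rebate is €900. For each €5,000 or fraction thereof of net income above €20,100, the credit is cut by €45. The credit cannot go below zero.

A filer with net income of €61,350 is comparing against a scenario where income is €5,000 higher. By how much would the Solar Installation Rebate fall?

At €61,350 — income exceeds €20,100 by €41,250, which is 9 full-or-partial €5,000 increments; reduction = 9 × €45 = €405, leaving €495.
At €66,350 — income exceeds €20,100 by €46,250, which is 10 full-or-partial €5,000 increments; reduction = 10 × €45 = €450, leaving €450.
Lost: €495 − €450 = €45.

€45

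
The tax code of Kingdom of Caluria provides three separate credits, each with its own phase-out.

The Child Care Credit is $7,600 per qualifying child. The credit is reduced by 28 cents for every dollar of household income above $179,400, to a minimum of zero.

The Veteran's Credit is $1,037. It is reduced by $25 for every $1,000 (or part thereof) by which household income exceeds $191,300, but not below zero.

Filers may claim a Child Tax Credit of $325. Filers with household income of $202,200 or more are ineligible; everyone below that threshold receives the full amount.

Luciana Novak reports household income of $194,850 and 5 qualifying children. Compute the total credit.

Child Care Credit: base = 5 × $7,600 = $38,000. 28% of the $15,450 excess over $179,400 is $4,326; credit = $38,000 − $4,326 = $33,674.
Veteran's Credit: income exceeds $191,300 by $3,550, which is 4 full-or-partial $1,000 increments; reduction = 4 × $25 = $100, leaving $937.
Child Tax Credit: $194,850 is below the $202,200 cutoff, so the full $325 applies.
Total: $33,674 + $937 + $325 = $34,936.

$34,936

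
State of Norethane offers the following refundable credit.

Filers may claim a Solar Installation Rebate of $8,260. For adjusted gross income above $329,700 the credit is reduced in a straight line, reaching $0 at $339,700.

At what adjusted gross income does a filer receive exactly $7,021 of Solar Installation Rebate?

$7,021 is 7,021/8,260 of the full $8,260, so 1,239/8,260 of the $10,000 range has been used: income = $329,700 + $10,000 × 1,239/8,260 = $331,200.

$331,200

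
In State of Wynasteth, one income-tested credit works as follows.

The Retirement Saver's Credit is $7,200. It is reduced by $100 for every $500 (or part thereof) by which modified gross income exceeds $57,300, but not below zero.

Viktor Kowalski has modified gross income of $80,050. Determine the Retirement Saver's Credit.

Retirement Saver's Credit: income exceeds $57,300 by $22,750, which is 46 full-or-partial $500 increments; reduction = 46 × $100 = $4,600, leaving $2,600.

$2,600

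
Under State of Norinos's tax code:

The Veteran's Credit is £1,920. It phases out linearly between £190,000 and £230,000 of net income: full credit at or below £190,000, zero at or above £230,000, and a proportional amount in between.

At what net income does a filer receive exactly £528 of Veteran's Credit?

£528 is 528/1,920 of the full £1,920, so 1,392/1,920 of the £40,000 range has been used: income = £190,000 + £40,000 × 1,392/1,920 = £219,000.

£219,000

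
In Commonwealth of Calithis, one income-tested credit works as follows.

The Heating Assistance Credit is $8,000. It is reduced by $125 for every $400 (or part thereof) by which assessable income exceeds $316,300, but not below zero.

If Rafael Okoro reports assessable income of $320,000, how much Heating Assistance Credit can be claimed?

$6,750

Heating Assistance Credit: income exceeds $316,300 by $3,700, which is 10 full-or-partial $400 increments; reduction = 10 × $125 = $1,250, leaving $6,750.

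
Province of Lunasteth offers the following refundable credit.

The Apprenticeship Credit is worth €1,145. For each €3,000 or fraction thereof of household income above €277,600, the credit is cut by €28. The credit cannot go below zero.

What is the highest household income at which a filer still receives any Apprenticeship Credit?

After 40 increments the reduction is 40 × €28 = €1,120, leaving €25; one more increment wipes it out. Increment 40 ends at excess 40 × €3,000 = €120,000, so the highest qualifying income is €277,600 + €120,000 = €397,600.

€397,600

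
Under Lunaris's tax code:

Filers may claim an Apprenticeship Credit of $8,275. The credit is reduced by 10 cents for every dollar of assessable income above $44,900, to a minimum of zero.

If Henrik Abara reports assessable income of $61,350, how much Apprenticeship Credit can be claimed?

$6,630

Apprenticeship Credit: 10% of the $16,450 excess over $44,900 is $1,645; credit = $8,275 − $1,645 = $6,630.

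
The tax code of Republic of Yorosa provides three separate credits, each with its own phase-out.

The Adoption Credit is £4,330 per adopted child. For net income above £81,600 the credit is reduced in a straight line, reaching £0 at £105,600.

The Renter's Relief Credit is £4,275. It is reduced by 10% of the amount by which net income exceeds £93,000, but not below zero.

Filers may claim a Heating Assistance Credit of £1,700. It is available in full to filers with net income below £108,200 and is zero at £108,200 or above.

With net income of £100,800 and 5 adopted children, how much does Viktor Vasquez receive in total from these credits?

Adoption Credit: base = 5 × £4,330 = £21,650. £100,800 is £19,200 into a £24,000 phase-out range, leaving 4,800/24,000 of the credit: £21,650 × 4,800/24,000 = £4,330.
Renter's Relief Credit: 10% of the £7,800 excess over £93,000 is £780; credit = £4,275 − £780 = £3,495.
Heating Assistance Credit: £100,800 is below the £108,200 cutoff, so the full £1,700 applies.
Total: £4,330 + £3,495 + £1,700 = £9,525.

£9,525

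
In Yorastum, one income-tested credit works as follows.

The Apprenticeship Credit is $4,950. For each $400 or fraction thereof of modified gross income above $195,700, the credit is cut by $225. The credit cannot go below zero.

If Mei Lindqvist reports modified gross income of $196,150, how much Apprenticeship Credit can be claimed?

Apprenticeship Credit: income exceeds $195,700 by $450, which is 2 full-or-partial $400 increments; reduction = 2 × $225 = $450, leaving $4,500.

$4,500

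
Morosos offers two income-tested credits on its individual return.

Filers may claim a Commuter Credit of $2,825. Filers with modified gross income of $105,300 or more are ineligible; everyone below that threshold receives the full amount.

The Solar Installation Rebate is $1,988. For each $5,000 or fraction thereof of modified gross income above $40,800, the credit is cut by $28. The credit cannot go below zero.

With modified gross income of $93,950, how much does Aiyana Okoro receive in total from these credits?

$4,505

Commuter Credit: $93,950 is below the $105,300 cutoff, so the full $2,825 applies.
Solar Installation Rebate: income exceeds $40,800 by $53,150, which is 11 full-or-partial $5,000 increments; reduction = 11 × $28 = $308, leaving $1,680.
Total: $2,825 + $1,680 = $4,505.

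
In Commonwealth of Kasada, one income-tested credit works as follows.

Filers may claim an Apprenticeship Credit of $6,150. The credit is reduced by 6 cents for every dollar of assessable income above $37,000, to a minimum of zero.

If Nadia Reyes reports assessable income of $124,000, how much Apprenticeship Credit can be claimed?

$930

Apprenticeship Credit: 6% of the $87,000 excess over $37,000 is $5,220; credit = $6,150 − $5,220 = $930.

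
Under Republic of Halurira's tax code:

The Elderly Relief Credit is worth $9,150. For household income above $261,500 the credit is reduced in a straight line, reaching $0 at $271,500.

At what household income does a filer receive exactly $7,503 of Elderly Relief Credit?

$263,300

$7,503 is 7,503/9,150 of the full $9,150, so 1,647/9,150 of the $10,000 range has been used: income = $261,500 + $10,000 × 1,647/9,150 = $263,300.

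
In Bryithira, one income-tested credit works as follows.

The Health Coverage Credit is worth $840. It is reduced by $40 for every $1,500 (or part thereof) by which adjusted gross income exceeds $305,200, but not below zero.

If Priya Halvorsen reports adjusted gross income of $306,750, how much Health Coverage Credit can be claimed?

$760

Health Coverage Credit: income exceeds $305,200 by $1,550, which is 2 full-or-partial $1,500 increments; reduction = 2 × $40 = $80, leaving $760.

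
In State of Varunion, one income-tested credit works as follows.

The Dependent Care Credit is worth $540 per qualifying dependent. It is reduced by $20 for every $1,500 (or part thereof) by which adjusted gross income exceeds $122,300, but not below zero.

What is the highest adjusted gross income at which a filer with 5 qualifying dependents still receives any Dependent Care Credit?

$323,300

Full credit = 5 × $540 = $2,700.
After 134 increments the reduction is 134 × $20 = $2,680, leaving $20; one more increment wipes it out. Increment 134 ends at excess 134 × $1,500 = $201,000, so the highest qualifying income is $122,300 + $201,000 = $323,300.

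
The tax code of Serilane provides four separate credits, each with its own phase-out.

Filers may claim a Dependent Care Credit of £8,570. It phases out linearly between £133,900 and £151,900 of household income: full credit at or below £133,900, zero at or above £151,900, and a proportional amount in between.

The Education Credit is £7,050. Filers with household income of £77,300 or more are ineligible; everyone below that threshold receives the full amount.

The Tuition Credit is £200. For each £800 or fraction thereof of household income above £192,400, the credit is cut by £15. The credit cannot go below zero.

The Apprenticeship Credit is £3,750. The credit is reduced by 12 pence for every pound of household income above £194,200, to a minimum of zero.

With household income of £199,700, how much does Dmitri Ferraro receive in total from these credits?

£3,140

Dependent Care Credit: £199,700 is at or above £151,900, so the credit is £0.
Education Credit: £199,700 meets or exceeds the £77,300 cutoff, so the credit is £0.
Tuition Credit: income exceeds £192,400 by £7,300, which is 10 full-or-partial £800 increments; reduction = 10 × £15 = £150, leaving £50.
Apprenticeship Credit: 12% of the £5,500 excess over £194,200 is £660; credit = £3,750 − £660 = £3,090.
Total: £0 + £0 + £50 + £3,090 = £3,140.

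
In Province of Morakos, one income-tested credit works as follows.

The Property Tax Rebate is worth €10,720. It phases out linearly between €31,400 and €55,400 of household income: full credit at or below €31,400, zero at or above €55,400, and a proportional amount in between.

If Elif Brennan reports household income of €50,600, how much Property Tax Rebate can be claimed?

Property Tax Rebate: €50,600 is €19,200 into a €24,000 phase-out range, leaving 4,800/24,000 of the credit: €10,720 × 4,800/24,000 = €2,144.

€2,144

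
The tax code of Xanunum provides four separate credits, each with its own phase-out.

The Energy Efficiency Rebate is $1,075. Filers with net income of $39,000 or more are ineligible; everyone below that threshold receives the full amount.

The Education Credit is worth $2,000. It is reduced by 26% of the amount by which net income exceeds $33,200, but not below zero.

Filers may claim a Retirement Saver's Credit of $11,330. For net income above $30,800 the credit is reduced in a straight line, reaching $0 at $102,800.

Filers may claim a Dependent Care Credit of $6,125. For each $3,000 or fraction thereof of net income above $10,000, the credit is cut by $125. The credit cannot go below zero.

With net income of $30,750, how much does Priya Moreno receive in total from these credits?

$19,655

Energy Efficiency Rebate: $30,750 is below the $39,000 cutoff, so the full $1,075 applies.
Education Credit: $30,750 is at or below the $33,200 threshold, so the full $2,000 applies.
Retirement Saver's Credit: $30,750 is at or below the $30,800 threshold, so the full $11,330 applies.
Dependent Care Credit: income exceeds $10,000 by $20,750, which is 7 full-or-partial $3,000 increments; reduction = 7 × $125 = $875, leaving $5,250.
Total: $1,075 + $2,000 + $11,330 + $5,250 = $19,655.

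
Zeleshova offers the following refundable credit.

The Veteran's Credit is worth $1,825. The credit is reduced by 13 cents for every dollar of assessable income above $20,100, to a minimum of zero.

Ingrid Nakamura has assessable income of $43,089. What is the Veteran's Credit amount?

Veteran's Credit: 13% of the $22,989 excess over $20,100 is $2,988.57 ≥ base, so the credit is $0.

$0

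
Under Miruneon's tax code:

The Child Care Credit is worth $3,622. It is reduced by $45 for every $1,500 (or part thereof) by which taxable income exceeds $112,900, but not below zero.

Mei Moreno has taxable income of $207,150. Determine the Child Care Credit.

$787

Child Care Credit: income exceeds $112,900 by $94,250, which is 63 full-or-partial $1,500 increments; reduction = 63 × $45 = $2,835, leaving $787.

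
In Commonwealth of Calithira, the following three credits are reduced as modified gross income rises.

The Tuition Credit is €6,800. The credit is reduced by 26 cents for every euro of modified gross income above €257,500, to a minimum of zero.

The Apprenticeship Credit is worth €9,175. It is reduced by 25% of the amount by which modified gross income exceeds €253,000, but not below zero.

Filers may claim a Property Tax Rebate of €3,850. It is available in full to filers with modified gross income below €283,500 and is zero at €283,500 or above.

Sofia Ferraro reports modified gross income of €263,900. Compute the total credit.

Tuition Credit: 26% of the €6,400 excess over €257,500 is €1,664; credit = €6,800 − €1,664 = €5,136.
Apprenticeship Credit: 25% of the €10,900 excess over €253,000 is €2,725; credit = €9,175 − €2,725 = €6,450.
Property Tax Rebate: €263,900 is below the €283,500 cutoff, so the full €3,850 applies.
Total: €5,136 + €6,450 + €3,850 = €15,436.

€15,436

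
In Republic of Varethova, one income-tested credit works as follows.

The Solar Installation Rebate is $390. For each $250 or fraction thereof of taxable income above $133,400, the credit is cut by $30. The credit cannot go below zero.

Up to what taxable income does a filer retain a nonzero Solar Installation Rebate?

$136,400

After 12 increments the reduction is 12 × $30 = $360, leaving $30; one more increment wipes it out. Increment 12 ends at excess 12 × $250 = $3,000, so the highest qualifying income is $133,400 + $3,000 = $136,400.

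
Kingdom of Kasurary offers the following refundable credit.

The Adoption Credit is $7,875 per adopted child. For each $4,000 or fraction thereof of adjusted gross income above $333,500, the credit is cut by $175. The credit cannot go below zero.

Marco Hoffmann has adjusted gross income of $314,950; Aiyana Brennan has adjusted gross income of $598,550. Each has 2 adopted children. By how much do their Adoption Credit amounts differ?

Marco ($314,950): Adoption Credit: base = 2 × $7,875 = $15,750. $314,950 is at or below the $333,500 threshold, so the full $15,750 applies.
Aiyana ($598,550): Adoption Credit: base = 2 × $7,875 = $15,750. income exceeds $333,500 by $265,050, which is 67 full-or-partial $4,000 increments; reduction = 67 × $175 = $11,725, leaving $4,025.
Difference: |$15,750 − $4,025| = $11,725.

$11,725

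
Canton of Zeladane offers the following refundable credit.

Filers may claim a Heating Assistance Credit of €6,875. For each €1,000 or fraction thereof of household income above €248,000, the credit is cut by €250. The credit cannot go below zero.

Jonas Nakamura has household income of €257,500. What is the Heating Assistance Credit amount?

€4,375

Heating Assistance Credit: income exceeds €248,000 by €9,500, which is 10 full-or-partial €1,000 increments; reduction = 10 × €250 = €2,500, leaving €4,375.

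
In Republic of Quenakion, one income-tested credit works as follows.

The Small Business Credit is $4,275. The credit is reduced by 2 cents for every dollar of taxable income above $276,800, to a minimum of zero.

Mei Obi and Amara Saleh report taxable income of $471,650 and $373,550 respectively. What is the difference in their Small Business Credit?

Mei ($471,650): Small Business Credit: 2% of the $194,850 excess over $276,800 is $3,897; credit = $4,275 − $3,897 = $378.
Amara ($373,550): Small Business Credit: 2% of the $96,750 excess over $276,800 is $1,935; credit = $4,275 − $1,935 = $2,340.
Difference: |$378 − $2,340| = $1,962.

$1,962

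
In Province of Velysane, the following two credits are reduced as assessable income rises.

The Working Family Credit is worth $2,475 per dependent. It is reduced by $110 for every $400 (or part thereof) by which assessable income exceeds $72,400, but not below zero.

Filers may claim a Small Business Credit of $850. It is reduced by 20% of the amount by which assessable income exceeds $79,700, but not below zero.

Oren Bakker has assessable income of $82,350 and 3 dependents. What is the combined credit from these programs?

$4,995

Working Family Credit: base = 3 × $2,475 = $7,425. income exceeds $72,400 by $9,950, which is 25 full-or-partial $400 increments; reduction = 25 × $110 = $2,750, leaving $4,675.
Small Business Credit: 20% of the $2,650 excess over $79,700 is $530; credit = $850 − $530 = $320.
Total: $4,675 + $320 = $4,995.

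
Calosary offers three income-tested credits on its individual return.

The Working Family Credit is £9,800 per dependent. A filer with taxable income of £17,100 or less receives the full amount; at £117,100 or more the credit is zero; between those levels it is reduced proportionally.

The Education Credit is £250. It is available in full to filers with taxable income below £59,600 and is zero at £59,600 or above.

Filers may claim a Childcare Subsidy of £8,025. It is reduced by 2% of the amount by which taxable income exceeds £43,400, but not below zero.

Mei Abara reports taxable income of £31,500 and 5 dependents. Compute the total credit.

Working Family Credit: base = 5 × £9,800 = £49,000. £31,500 is £14,400 into a £100,000 phase-out range, leaving 85,600/100,000 of the credit: £49,000 × 85,600/100,000 = £41,944.
Education Credit: £31,500 is below the £59,600 cutoff, so the full £250 applies.
Childcare Subsidy: £31,500 is at or below the £43,400 threshold, so the full £8,025 applies.
Total: £41,944 + £250 + £8,025 = £50,219.

£50,219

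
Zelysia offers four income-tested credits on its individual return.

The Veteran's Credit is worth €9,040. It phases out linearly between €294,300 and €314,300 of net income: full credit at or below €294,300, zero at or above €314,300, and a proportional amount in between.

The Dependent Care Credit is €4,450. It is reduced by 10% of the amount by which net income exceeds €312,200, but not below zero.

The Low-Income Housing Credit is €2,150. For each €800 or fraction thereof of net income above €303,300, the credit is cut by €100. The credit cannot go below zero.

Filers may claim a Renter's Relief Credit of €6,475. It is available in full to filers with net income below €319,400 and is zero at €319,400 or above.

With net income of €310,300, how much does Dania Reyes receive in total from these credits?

€13,983

Veteran's Credit: €310,300 is €16,000 into a €20,000 phase-out range, leaving 4,000/20,000 of the credit: €9,040 × 4,000/20,000 = €1,808.
Dependent Care Credit: €310,300 is at or below the €312,200 threshold, so the full €4,450 applies.
Low-Income Housing Credit: income exceeds €303,300 by €7,000, which is 9 full-or-partial €800 increments; reduction = 9 × €100 = €900, leaving €1,250.
Renter's Relief Credit: €310,300 is below the €319,400 cutoff, so the full €6,475 applies.
Total: €1,808 + €4,450 + €1,250 + €6,475 = €13,983.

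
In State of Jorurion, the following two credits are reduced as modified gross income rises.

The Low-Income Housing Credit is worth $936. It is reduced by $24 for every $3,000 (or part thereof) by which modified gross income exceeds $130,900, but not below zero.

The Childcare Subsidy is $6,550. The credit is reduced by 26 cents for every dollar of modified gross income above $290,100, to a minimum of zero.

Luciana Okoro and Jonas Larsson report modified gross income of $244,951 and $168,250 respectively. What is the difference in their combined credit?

Luciana ($244,951): Low-Income Housing Credit: income exceeds $130,900 by $114,051 → 39 increments × $24 = $936 ≥ base, so the credit is $0. Childcare Subsidy: $244,951 is at or below the $290,100 threshold, so the full $6,550 applies. total $0 + $6,550 = $6,550
Jonas ($168,250): Low-Income Housing Credit: income exceeds $130,900 by $37,350, which is 13 full-or-partial $3,000 increments; reduction = 13 × $24 = $312, leaving $624. Childcare Subsidy: $168,250 is at or below the $290,100 threshold, so the full $6,550 applies. total $624 + $6,550 = $7,174
Difference: |$6,550 − $7,174| = $624.

$624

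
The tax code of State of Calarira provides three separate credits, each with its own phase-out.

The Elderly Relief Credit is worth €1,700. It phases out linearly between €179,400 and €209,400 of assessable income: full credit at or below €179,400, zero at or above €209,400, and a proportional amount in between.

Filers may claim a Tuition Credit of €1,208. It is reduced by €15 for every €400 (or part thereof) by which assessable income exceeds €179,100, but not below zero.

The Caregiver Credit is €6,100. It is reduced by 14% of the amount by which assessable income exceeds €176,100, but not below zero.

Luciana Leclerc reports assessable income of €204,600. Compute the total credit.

Elderly Relief Credit: €204,600 is €25,200 into a €30,000 phase-out range, leaving 4,800/30,000 of the credit: €1,700 × 4,800/30,000 = €272.
Tuition Credit: income exceeds €179,100 by €25,500, which is 64 full-or-partial €400 increments; reduction = 64 × €15 = €960, leaving €248.
Caregiver Credit: 14% of the €28,500 excess over €176,100 is €3,990; credit = €6,100 − €3,990 = €2,110.
Total: €272 + €248 + €2,110 = €2,630.

€2,630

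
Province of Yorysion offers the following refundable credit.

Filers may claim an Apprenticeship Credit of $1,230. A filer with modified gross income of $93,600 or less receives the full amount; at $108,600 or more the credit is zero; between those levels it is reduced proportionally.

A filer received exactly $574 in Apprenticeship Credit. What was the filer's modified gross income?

$101,600

$574 is 574/1,230 of the full $1,230, so 656/1,230 of the $15,000 range has been used: income = $93,600 + $15,000 × 656/1,230 = $101,600.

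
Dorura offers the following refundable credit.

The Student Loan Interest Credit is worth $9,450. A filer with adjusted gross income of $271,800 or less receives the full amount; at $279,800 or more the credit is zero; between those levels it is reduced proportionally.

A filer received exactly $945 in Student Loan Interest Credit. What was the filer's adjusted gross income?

$279,000

$945 is 945/9,450 of the full $9,450, so 8,505/9,450 of the $8,000 range has been used: income = $271,800 + $8,000 × 8,505/9,450 = $279,000.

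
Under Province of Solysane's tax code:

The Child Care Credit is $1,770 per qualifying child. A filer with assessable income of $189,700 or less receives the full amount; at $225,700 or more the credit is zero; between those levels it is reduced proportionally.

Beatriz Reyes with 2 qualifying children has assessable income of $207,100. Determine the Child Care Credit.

$1,829

Child Care Credit: base = 2 × $1,770 = $3,540. $207,100 is $17,400 into a $36,000 phase-out range, leaving 18,600/36,000 of the credit: $3,540 × 18,600/36,000 = $1,829.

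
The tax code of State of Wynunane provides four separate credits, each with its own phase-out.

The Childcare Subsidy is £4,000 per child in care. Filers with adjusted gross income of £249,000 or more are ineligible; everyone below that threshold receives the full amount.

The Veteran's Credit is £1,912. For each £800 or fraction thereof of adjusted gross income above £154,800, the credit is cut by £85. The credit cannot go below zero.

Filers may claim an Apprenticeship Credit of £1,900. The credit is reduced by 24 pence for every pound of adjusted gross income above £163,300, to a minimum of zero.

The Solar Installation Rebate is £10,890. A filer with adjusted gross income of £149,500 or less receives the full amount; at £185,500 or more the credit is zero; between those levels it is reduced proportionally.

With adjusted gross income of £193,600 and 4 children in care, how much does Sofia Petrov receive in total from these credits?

Childcare Subsidy: base = 4 × £4,000 = £16,000. £193,600 is below the £249,000 cutoff, so the full £16,000 applies.
Veteran's Credit: income exceeds £154,800 by £38,800 → 49 increments × £85 = £4,165 ≥ base, so the credit is £0.
Apprenticeship Credit: 24% of the £30,300 excess over £163,300 is £7,272 ≥ base, so the credit is £0.
Solar Installation Rebate: £193,600 is at or above £185,500, so the credit is £0.
Total: £16,000 + £0 + £0 + £0 = £16,000.

£16,000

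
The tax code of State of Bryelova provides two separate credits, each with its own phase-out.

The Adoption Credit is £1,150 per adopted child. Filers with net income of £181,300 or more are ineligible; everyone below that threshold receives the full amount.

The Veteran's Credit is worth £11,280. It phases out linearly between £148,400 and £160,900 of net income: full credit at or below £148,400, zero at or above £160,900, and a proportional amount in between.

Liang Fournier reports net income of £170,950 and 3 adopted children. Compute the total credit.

Adoption Credit: base = 3 × £1,150 = £3,450. £170,950 is below the £181,300 cutoff, so the full £3,450 applies.
Veteran's Credit: £170,950 is at or above £160,900, so the credit is £0.
Total: £3,450 + £0 = £3,450.

£3,450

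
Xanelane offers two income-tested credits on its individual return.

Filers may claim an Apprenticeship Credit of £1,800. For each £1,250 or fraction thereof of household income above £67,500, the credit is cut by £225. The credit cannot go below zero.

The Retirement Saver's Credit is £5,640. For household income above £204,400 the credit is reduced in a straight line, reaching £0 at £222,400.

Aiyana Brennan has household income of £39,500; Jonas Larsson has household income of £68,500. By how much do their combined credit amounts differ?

Aiyana (£39,500): Apprenticeship Credit: £39,500 is at or below the £67,500 threshold, so the full £1,800 applies. Retirement Saver's Credit: £39,500 is at or below the £204,400 threshold, so the full £5,640 applies. total £1,800 + £5,640 = £7,440
Jonas (£68,500): Apprenticeship Credit: income exceeds £67,500 by £1,000, which is 1 full-or-partial £1,250 increment; reduction = 1 × £225 = £225, leaving £1,575. Retirement Saver's Credit: £68,500 is at or below the £204,400 threshold, so the full £5,640 applies. total £1,575 + £5,640 = £7,215
Difference: |£7,440 − £7,215| = £225.

£225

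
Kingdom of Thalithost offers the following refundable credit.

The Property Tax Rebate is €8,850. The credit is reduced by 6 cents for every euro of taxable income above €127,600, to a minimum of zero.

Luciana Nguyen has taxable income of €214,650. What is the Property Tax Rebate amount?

€3,627

Property Tax Rebate: 6% of the €87,050 excess over €127,600 is €5,223; credit = €8,850 − €5,223 = €3,627.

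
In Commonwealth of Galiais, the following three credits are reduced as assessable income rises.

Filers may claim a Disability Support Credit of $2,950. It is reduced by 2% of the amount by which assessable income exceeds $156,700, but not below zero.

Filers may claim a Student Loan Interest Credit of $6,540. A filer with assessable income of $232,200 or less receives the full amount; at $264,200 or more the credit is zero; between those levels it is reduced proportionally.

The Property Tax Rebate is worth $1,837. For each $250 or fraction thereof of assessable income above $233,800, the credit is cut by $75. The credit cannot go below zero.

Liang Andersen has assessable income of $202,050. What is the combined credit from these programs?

$10,420

Disability Support Credit: 2% of the $45,350 excess over $156,700 is $907; credit = $2,950 − $907 = $2,043.
Student Loan Interest Credit: $202,050 is at or below the $232,200 threshold, so the full $6,540 applies.
Property Tax Rebate: $202,050 is at or below the $233,800 threshold, so the full $1,837 applies.
Total: $2,043 + $6,540 + $1,837 = $10,420.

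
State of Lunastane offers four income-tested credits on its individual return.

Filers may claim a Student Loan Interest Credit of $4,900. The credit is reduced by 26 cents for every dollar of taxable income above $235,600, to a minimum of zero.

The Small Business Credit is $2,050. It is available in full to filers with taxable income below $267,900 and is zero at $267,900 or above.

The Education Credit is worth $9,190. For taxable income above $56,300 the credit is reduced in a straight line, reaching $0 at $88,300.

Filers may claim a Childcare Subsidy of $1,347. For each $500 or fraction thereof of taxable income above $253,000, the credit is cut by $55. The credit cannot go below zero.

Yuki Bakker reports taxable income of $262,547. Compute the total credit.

$2,297

Student Loan Interest Credit: 26% of the $26,947 excess over $235,600 is $7,006.22 ≥ base, so the credit is $0.
Small Business Credit: $262,547 is below the $267,900 cutoff, so the full $2,050 applies.
Education Credit: $262,547 is at or above $88,300, so the credit is $0.
Childcare Subsidy: income exceeds $253,000 by $9,547, which is 20 full-or-partial $500 increments; reduction = 20 × $55 = $1,100, leaving $247.
Total: $0 + $2,050 + $0 + $247 = $2,297.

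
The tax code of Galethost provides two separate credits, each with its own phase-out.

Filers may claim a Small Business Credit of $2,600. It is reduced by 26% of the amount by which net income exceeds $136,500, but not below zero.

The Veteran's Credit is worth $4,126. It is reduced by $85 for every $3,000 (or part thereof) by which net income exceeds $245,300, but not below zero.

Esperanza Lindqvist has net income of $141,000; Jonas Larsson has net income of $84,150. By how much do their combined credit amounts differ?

Esperanza ($141,000): Small Business Credit: 26% of the $4,500 excess over $136,500 is $1,170; credit = $2,600 − $1,170 = $1,430. Veteran's Credit: $141,000 is at or below the $245,300 threshold, so the full $4,126 applies. total $1,430 + $4,126 = $5,556
Jonas ($84,150): Small Business Credit: $84,150 is at or below the $136,500 threshold, so the full $2,600 applies. Veteran's Credit: $84,150 is at or below the $245,300 threshold, so the full $4,126 applies. total $2,600 + $4,126 = $6,726
Difference: |$5,556 − $6,726| = $1,170.

$1,170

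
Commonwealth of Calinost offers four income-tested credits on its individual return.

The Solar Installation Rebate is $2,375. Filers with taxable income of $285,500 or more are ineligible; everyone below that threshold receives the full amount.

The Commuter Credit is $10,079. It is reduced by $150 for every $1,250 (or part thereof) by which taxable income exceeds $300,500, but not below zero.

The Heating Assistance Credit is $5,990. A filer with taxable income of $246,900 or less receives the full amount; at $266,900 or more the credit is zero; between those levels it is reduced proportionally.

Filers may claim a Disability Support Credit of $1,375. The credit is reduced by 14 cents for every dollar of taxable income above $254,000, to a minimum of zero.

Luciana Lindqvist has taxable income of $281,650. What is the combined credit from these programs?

$12,454

Solar Installation Rebate: $281,650 is below the $285,500 cutoff, so the full $2,375 applies.
Commuter Credit: $281,650 is at or below the $300,500 threshold, so the full $10,079 applies.
Heating Assistance Credit: $281,650 is at or above $266,900, so the credit is $0.
Disability Support Credit: 14% of the $27,650 excess over $254,000 is $3,871 ≥ base, so the credit is $0.
Total: $2,375 + $10,079 + $0 + $0 = $12,454.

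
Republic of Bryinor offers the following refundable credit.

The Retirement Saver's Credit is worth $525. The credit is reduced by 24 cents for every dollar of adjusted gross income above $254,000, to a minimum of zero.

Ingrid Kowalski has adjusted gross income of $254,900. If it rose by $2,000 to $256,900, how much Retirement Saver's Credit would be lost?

At $254,900 — 24% of the $900 excess over $254,000 is $216; credit = $525 − $216 = $309.
At $256,900 — 24% of the $2,900 excess over $254,000 is $696 ≥ base, so the credit is $0.
Lost: $309 − $0 = $309.

$309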